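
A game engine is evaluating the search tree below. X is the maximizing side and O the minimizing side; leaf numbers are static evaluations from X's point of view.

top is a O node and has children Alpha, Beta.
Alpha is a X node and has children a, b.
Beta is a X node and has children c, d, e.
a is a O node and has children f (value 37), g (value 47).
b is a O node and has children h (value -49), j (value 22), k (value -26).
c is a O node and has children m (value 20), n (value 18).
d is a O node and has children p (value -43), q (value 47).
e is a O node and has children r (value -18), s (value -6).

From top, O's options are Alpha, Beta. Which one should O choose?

Beta

a (O): min(37, 47) = 37
b (O): min(-49, 22, -26) = -49
Alpha (X): max(37, -49) = 37
c (O): min(20, 18) = 18
d (O): min(-43, 47) = -43
e (O): min(-18, -6) = -18
Beta (X): max(18, -43, -18) = 18
top (O): min(37, 18) = 18
O at top wants the lowest of {Alpha=37, Beta=18}, so chooses Beta.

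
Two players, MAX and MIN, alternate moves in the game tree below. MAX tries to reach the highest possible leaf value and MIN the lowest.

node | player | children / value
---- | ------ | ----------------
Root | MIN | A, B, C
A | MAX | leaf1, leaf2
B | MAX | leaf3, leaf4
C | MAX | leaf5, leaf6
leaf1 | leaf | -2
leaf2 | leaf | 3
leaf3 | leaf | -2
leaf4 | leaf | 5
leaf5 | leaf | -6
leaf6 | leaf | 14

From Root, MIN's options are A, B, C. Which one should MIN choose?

A (MAX): max(-2, 3) = 3
B (MAX): max(-2, 5) = 5
C (MAX): max(-6, 14) = 14
Root (MIN): min(3, 5, 14) = 3
MIN at Root wants the lowest of {A=3, B=5, C=14}, so chooses A.

A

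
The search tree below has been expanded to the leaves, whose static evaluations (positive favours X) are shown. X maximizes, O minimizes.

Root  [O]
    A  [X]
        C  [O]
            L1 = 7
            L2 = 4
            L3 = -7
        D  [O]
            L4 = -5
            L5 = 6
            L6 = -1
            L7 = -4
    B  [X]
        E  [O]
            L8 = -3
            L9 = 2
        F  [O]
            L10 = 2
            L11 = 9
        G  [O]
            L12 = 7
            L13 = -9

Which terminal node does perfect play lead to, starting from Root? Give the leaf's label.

L4

C (O): min(7, 4, -7) = -7
D (O): min(-5, 6, -1, -4) = -5
A (X): max(-7, -5) = -5
E (O): min(-3, 2) = -3
F (O): min(2, 9) = 2
G (O): min(7, -9) = -9
B (X): max(-3, 2, -9) = 2
Root (O): min(-5, 2) = -5
At Root, O picks A (lowest: -5).
At A, X picks D (highest: -5).
At D, O picks L4 (lowest: -5).
Terminal value -5.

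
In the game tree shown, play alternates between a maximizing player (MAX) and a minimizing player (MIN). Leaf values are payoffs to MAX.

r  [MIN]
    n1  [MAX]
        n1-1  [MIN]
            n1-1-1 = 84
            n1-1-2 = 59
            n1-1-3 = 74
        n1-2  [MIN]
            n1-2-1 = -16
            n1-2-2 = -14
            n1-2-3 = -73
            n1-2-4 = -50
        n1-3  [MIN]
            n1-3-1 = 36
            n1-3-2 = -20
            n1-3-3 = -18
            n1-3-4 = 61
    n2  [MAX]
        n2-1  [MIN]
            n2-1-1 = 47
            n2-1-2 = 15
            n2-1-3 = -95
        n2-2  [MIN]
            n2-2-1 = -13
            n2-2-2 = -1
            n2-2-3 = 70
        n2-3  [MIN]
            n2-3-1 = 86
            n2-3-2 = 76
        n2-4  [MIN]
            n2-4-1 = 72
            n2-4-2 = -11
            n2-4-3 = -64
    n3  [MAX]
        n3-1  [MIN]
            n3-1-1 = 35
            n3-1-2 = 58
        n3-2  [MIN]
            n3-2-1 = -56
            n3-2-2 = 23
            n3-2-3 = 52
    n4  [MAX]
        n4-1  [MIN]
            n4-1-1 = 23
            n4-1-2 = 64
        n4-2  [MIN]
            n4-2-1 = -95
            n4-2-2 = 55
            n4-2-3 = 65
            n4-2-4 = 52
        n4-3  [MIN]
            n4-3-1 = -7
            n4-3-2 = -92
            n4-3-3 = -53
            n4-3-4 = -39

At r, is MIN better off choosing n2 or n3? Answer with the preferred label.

n2-1 (MIN): min(47, 15, -95) = -95
n2-2 (MIN): min(-13, -1, 70) = -13
n2-3 (MIN): min(86, 76) = 76
n2-4 (MIN): min(72, -11, -64) = -64
n2 (MAX): max(-95, -13, 76, -64) = 76
n3-1 (MIN): min(35, 58) = 35
n3-2 (MIN): min(-56, 23, 52) = -56
n3 (MAX): max(35, -56) = 35
MIN prefers the lower value; n2=76, n3=35. n3 is better since 35 < 76.

n3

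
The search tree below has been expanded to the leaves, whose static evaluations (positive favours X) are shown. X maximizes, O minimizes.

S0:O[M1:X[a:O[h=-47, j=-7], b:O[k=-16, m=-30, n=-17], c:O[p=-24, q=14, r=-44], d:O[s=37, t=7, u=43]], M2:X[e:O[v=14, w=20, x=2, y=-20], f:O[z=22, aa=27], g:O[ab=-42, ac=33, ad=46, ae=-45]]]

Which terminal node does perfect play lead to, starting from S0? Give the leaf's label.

t

a (O): min(-47, -7) = -47
b (O): min(-16, -30, -17) = -30
c (O): min(-24, 14, -44) = -44
d (O): min(37, 7, 43) = 7
M1 (X): max(-47, -30, -44, 7) = 7
e (O): min(14, 20, 2, -20) = -20
f (O): min(22, 27) = 22
g (O): min(-42, 33, 46, -45) = -45
M2 (X): max(-20, 22, -45) = 22
S0 (O): min(7, 22) = 7
At S0, O picks M1 (lowest: 7).
At M1, X picks d (highest: 7).
At d, O picks t (lowest: 7).
Terminal value 7.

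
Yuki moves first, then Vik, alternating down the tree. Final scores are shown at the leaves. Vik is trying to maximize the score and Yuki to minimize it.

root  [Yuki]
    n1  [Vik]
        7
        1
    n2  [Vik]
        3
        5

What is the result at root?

5

n1 (Vik): max(7, 1) = 7
n2 (Vik): max(3, 5) = 5
root (Yuki): min(7, 5) = 5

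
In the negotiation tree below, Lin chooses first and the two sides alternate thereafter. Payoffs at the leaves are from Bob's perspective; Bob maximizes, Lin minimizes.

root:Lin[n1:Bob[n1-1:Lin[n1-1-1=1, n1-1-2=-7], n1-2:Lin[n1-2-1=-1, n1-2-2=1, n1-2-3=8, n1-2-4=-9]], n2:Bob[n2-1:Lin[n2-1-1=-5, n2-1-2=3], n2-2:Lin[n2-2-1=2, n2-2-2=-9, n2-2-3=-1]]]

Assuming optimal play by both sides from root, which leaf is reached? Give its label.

n1-1-2

n1-1 (Lin): min(1, -7) = -7
n1-2 (Lin): min(-1, 1, 8, -9) = -9
n1 (Bob): max(-7, -9) = -7
n2-1 (Lin): min(-5, 3) = -5
n2-2 (Lin): min(2, -9, -1) = -9
n2 (Bob): max(-5, -9) = -5
root (Lin): min(-7, -5) = -7
At root, Lin picks n1 (lowest: -7).
At n1, Bob picks n1-1 (highest: -7).
At n1-1, Lin picks n1-1-2 (lowest: -7).
Terminal value -7.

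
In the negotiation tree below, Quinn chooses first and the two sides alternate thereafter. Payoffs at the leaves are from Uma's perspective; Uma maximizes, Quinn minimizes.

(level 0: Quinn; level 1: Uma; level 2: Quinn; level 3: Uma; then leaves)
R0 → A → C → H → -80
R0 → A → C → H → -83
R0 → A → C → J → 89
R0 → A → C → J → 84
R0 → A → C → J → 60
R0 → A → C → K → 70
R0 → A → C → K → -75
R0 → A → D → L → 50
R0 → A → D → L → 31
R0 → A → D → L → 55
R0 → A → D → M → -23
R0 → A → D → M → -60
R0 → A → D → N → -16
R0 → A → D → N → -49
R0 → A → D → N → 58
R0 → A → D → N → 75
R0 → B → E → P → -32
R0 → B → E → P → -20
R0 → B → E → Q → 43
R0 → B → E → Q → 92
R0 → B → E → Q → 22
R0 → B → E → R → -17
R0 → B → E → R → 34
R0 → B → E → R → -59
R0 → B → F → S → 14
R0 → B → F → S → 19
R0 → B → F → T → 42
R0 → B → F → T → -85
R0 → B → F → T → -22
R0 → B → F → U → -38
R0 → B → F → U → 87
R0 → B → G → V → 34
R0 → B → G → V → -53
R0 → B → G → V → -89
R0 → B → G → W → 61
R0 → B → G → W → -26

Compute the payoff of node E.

P (Uma): max(-32, -20) = -20
Q (Uma): max(43, 92, 22) = 92
R (Uma): max(-17, 34, -59) = 34
E (Quinn): min(-20, 92, 34) = -20

-20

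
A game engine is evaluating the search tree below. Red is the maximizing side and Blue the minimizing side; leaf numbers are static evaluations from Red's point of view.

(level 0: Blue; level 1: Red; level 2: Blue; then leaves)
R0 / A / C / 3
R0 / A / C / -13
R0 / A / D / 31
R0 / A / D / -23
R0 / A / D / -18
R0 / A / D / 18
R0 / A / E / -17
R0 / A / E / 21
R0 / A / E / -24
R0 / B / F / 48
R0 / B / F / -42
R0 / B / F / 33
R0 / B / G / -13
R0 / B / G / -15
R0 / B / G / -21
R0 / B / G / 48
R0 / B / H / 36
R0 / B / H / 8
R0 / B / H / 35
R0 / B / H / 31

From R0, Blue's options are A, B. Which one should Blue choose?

C (Blue): min(3, -13) = -13
D (Blue): min(31, -23, -18, 18) = -23
E (Blue): min(-17, 21, -24) = -24
A (Red): max(-13, -23, -24) = -13
F (Blue): min(48, -42, 33) = -42
G (Blue): min(-13, -15, -21, 48) = -21
H (Blue): min(36, 8, 35, 31) = 8
B (Red): max(-42, -21, 8) = 8
R0 (Blue): min(-13, 8) = -13
Blue at R0 wants the lowest of {A=-13, B=8}, so chooses A.

A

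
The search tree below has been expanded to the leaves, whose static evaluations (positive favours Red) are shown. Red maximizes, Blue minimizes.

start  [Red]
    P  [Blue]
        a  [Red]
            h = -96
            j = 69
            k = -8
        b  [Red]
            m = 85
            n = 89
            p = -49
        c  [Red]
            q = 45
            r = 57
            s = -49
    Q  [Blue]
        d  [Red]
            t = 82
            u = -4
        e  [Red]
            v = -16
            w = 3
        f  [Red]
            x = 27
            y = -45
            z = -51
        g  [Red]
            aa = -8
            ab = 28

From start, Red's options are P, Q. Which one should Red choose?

a (Red): max(-96, 69, -8) = 69
b (Red): max(85, 89, -49) = 89
c (Red): max(45, 57, -49) = 57
P (Blue): min(69, 89, 57) = 57
d (Red): max(82, -4) = 82
e (Red): max(-16, 3) = 3
f (Red): max(27, -45, -51) = 27
g (Red): max(-8, 28) = 28
Q (Blue): min(82, 3, 27, 28) = 3
start (Red): max(57, 3) = 57
Red at start wants the highest of {P=57, Q=3}, so chooses P.

P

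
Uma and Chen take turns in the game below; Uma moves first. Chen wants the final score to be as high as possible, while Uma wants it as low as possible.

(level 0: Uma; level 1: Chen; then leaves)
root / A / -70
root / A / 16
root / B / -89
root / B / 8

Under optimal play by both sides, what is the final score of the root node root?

A (Chen): max(-70, 16) = 16
B (Chen): max(-89, 8) = 8
root (Uma): min(16, 8) = 8

8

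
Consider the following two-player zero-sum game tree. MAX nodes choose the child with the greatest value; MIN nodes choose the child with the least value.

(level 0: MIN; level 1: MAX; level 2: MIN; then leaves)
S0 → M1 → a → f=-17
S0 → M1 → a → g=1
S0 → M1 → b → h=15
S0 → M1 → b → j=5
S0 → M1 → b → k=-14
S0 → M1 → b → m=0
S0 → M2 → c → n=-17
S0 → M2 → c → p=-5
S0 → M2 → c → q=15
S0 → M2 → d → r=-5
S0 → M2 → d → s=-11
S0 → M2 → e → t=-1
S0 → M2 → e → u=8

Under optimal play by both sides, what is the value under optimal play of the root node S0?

-14

a (MIN): min(-17, 1) = -17
b (MIN): min(15, 5, -14, 0) = -14
M1 (MAX): max(-17, -14) = -14
c (MIN): min(-17, -5, 15) = -17
d (MIN): min(-5, -11) = -11
e (MIN): min(-1, 8) = -1
M2 (MAX): max(-17, -11, -1) = -1
S0 (MIN): min(-14, -1) = -14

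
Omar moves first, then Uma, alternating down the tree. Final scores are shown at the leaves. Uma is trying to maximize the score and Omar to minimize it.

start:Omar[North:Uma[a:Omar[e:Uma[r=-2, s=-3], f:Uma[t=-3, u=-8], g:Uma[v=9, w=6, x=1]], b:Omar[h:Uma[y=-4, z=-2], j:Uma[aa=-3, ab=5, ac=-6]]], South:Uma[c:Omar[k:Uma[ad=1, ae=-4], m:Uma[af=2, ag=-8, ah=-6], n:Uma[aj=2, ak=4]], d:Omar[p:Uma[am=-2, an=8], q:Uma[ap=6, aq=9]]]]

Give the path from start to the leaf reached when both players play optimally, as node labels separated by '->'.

start -> North -> b -> h -> z

e (Uma): max(-2, -3) = -2
f (Uma): max(-3, -8) = -3
g (Uma): max(9, 6, 1) = 9
a (Omar): min(-2, -3, 9) = -3
h (Uma): max(-4, -2) = -2
j (Uma): max(-3, 5, -6) = 5
b (Omar): min(-2, 5) = -2
North (Uma): max(-3, -2) = -2
k (Uma): max(1, -4) = 1
m (Uma): max(2, -8, -6) = 2
n (Uma): max(2, 4) = 4
c (Omar): min(1, 2, 4) = 1
p (Uma): max(-2, 8) = 8
q (Uma): max(6, 9) = 9
d (Omar): min(8, 9) = 8
South (Uma): max(1, 8) = 8
start (Omar): min(-2, 8) = -2
At start, Omar picks North (lowest: -2).
At North, Uma picks b (highest: -2).
At b, Omar picks h (lowest: -2).
At h, Uma picks z (highest: -2).
Terminal value -2.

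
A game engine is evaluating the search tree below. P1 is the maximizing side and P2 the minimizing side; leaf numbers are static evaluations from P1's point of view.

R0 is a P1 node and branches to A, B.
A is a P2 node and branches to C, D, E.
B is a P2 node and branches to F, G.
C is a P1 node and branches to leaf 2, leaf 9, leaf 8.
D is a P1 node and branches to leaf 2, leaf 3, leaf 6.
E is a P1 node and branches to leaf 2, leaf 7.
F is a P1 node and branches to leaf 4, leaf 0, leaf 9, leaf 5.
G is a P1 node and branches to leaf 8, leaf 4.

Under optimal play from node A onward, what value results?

6

C (P1): max(2, 9, 8) = 9
D (P1): max(2, 3, 6) = 6
E (P1): max(2, 7) = 7
A (P2): min(9, 6, 7) = 6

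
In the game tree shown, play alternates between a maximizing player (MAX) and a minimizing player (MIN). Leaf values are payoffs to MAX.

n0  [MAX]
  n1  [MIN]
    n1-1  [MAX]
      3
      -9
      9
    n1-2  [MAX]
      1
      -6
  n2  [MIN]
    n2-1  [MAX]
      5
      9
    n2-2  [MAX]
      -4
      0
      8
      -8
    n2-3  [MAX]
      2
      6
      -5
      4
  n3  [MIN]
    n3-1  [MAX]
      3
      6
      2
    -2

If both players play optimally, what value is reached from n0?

6

n1-1 (MAX): max(3, -9, 9) = 9
n1-2 (MAX): max(1, -6) = 1
n1 (MIN): min(9, 1) = 1
n2-1 (MAX): max(5, 9) = 9
n2-2 (MAX): max(-4, 0, 8, -8) = 8
n2-3 (MAX): max(2, 6, -5, 4) = 6
n2 (MIN): min(9, 8, 6) = 6
n3-1 (MAX): max(3, 6, 2) = 6
n3 (MIN): min(6, -2) = -2
n0 (MAX): max(1, 6, -2) = 6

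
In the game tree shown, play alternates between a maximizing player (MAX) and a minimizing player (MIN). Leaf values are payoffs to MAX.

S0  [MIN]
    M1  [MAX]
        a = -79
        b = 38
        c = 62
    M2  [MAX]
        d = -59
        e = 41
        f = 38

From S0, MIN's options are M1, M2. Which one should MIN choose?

M2

M1 (MAX): max(-79, 38, 62) = 62
M2 (MAX): max(-59, 41, 38) = 41
S0 (MIN): min(62, 41) = 41
MIN at S0 wants the lowest of {M1=62, M2=41}, so chooses M2.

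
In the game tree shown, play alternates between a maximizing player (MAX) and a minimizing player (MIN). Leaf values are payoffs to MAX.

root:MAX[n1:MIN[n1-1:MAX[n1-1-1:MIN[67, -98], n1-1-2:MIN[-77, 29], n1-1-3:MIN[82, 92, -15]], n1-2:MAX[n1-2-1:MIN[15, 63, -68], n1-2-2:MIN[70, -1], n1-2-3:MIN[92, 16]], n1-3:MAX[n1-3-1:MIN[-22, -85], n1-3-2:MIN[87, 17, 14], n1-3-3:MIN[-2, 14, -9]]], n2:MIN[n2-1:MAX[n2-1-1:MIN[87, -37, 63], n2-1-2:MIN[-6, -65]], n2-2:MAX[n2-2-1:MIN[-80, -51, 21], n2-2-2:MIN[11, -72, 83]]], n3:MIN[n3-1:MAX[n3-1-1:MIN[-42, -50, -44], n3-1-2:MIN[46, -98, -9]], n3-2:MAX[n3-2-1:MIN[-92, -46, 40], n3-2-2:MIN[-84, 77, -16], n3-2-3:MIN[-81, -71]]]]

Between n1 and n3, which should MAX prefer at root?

n1-1-1 (MIN): min(67, -98) = -98
n1-1-2 (MIN): min(-77, 29) = -77
n1-1-3 (MIN): min(82, 92, -15) = -15
n1-1 (MAX): max(-98, -77, -15) = -15
n1-2-1 (MIN): min(15, 63, -68) = -68
n1-2-2 (MIN): min(70, -1) = -1
n1-2-3 (MIN): min(92, 16) = 16
n1-2 (MAX): max(-68, -1, 16) = 16
n1-3-1 (MIN): min(-22, -85) = -85
n1-3-2 (MIN): min(87, 17, 14) = 14
n1-3-3 (MIN): min(-2, 14, -9) = -9
n1-3 (MAX): max(-85, 14, -9) = 14
n1 (MIN): min(-15, 16, 14) = -15
n3-1-1 (MIN): min(-42, -50, -44) = -50
n3-1-2 (MIN): min(46, -98, -9) = -98
n3-1 (MAX): max(-50, -98) = -50
n3-2-1 (MIN): min(-92, -46, 40) = -92
n3-2-2 (MIN): min(-84, 77, -16) = -84
n3-2-3 (MIN): min(-81, -71) = -81
n3-2 (MAX): max(-92, -84, -81) = -81
n3 (MIN): min(-50, -81) = -81
MAX prefers the higher value; n1=-15, n3=-81. n1 is better since -15 > -81.

n1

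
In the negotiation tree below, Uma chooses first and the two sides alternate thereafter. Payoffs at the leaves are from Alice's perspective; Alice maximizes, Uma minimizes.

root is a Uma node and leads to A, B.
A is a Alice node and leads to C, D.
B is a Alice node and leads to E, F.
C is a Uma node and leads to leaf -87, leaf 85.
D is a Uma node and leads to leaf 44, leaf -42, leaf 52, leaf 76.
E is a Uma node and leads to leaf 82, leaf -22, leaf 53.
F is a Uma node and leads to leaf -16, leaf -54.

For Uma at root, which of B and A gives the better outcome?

A

E (Uma): min(82, -22, 53) = -22
F (Uma): min(-16, -54) = -54
B (Alice): max(-22, -54) = -22
C (Uma): min(-87, 85) = -87
D (Uma): min(44, -42, 52, 76) = -42
A (Alice): max(-87, -42) = -42
Uma prefers the lower value; B=-22, A=-42. A is better since -42 < -22.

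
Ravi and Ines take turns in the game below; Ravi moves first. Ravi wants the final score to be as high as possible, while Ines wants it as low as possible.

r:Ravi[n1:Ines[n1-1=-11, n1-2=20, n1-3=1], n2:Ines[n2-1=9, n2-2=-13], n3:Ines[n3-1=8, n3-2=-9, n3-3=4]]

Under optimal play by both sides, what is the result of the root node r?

-9

n1 (Ines): min(-11, 20, 1) = -11
n2 (Ines): min(9, -13) = -13
n3 (Ines): min(8, -9, 4) = -9
r (Ravi): max(-11, -13, -9) = -9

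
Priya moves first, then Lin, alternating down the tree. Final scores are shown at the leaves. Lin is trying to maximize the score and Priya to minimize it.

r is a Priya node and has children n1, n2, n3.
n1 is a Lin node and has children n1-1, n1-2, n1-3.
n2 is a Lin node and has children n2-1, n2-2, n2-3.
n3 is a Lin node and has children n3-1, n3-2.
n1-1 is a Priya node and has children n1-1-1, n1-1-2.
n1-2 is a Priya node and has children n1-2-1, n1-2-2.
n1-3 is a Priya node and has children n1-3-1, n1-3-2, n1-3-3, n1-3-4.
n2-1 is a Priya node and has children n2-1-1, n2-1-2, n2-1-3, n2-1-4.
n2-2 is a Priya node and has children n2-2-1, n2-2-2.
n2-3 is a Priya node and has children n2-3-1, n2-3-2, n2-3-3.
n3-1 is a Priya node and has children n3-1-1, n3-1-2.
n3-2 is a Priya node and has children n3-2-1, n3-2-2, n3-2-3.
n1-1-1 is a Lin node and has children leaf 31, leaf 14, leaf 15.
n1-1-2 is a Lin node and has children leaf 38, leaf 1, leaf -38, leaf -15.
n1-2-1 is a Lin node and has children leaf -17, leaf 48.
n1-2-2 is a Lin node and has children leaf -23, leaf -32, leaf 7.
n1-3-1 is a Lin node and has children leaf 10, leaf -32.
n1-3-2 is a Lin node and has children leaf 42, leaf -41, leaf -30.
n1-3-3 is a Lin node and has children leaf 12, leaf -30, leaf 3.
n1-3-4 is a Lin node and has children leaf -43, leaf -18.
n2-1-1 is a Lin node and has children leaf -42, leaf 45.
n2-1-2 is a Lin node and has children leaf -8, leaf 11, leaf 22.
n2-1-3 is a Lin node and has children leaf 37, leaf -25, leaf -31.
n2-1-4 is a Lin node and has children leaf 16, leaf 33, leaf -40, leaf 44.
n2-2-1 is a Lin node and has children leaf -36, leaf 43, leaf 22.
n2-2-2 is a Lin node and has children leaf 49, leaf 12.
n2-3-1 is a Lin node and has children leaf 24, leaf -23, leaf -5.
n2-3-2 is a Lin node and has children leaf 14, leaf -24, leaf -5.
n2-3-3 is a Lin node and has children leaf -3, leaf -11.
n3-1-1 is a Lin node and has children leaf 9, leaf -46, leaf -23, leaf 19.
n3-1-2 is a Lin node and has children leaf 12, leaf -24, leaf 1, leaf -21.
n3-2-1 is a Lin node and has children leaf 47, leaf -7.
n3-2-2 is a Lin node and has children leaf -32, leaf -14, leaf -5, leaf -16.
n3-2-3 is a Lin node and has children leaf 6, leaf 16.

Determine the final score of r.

12

n1-1-1 (Lin): max(31, 14, 15) = 31
n1-1-2 (Lin): max(38, 1, -38, -15) = 38
n1-1 (Priya): min(31, 38) = 31
n1-2-1 (Lin): max(-17, 48) = 48
n1-2-2 (Lin): max(-23, -32, 7) = 7
n1-2 (Priya): min(48, 7) = 7
n1-3-1 (Lin): max(10, -32) = 10
n1-3-2 (Lin): max(42, -41, -30) = 42
n1-3-3 (Lin): max(12, -30, 3) = 12
n1-3-4 (Lin): max(-43, -18) = -18
n1-3 (Priya): min(10, 42, 12, -18) = -18
n1 (Lin): max(31, 7, -18) = 31
n2-1-1 (Lin): max(-42, 45) = 45
n2-1-2 (Lin): max(-8, 11, 22) = 22
n2-1-3 (Lin): max(37, -25, -31) = 37
n2-1-4 (Lin): max(16, 33, -40, 44) = 44
n2-1 (Priya): min(45, 22, 37, 44) = 22
n2-2-1 (Lin): max(-36, 43, 22) = 43
n2-2-2 (Lin): max(49, 12) = 49
n2-2 (Priya): min(43, 49) = 43
n2-3-1 (Lin): max(24, -23, -5) = 24
n2-3-2 (Lin): max(14, -24, -5) = 14
n2-3-3 (Lin): max(-3, -11) = -3
n2-3 (Priya): min(24, 14, -3) = -3
n2 (Lin): max(22, 43, -3) = 43
n3-1-1 (Lin): max(9, -46, -23, 19) = 19
n3-1-2 (Lin): max(12, -24, 1, -21) = 12
n3-1 (Priya): min(19, 12) = 12
n3-2-1 (Lin): max(47, -7) = 47
n3-2-2 (Lin): max(-32, -14, -5, -16) = -5
n3-2-3 (Lin): max(6, 16) = 16
n3-2 (Priya): min(47, -5, 16) = -5
n3 (Lin): max(12, -5) = 12
r (Priya): min(31, 43, 12) = 12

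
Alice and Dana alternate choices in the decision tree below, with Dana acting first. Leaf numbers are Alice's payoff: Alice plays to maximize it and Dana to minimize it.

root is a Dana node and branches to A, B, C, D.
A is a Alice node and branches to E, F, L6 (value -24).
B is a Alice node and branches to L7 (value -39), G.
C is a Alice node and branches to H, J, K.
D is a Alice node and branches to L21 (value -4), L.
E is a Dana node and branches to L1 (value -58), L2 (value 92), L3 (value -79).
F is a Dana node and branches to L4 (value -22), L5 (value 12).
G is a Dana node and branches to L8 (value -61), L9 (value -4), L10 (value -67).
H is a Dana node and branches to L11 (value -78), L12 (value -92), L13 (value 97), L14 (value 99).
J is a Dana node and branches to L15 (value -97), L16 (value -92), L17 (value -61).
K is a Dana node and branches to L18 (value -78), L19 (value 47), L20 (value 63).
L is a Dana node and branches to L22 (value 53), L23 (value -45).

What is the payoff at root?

E (Dana): min(-58, 92, -79) = -79
F (Dana): min(-22, 12) = -22
A (Alice): max(-79, -22, -24) = -22
G (Dana): min(-61, -4, -67) = -67
B (Alice): max(-39, -67) = -39
H (Dana): min(-78, -92, 97, 99) = -92
J (Dana): min(-97, -92, -61) = -97
K (Dana): min(-78, 47, 63) = -78
C (Alice): max(-92, -97, -78) = -78
L (Dana): min(53, -45) = -45
D (Alice): max(-4, -45) = -4
root (Dana): min(-22, -39, -78, -4) = -78

-78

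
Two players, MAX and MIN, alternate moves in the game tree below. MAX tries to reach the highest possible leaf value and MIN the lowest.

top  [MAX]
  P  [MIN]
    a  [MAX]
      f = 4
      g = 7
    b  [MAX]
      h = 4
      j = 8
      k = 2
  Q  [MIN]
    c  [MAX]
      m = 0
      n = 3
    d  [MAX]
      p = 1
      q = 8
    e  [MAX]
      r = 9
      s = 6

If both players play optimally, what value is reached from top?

a (MAX): max(4, 7) = 7
b (MAX): max(4, 8, 2) = 8
P (MIN): min(7, 8) = 7
c (MAX): max(0, 3) = 3
d (MAX): max(1, 8) = 8
e (MAX): max(9, 6) = 9
Q (MIN): min(3, 8, 9) = 3
top (MAX): max(7, 3) = 7

7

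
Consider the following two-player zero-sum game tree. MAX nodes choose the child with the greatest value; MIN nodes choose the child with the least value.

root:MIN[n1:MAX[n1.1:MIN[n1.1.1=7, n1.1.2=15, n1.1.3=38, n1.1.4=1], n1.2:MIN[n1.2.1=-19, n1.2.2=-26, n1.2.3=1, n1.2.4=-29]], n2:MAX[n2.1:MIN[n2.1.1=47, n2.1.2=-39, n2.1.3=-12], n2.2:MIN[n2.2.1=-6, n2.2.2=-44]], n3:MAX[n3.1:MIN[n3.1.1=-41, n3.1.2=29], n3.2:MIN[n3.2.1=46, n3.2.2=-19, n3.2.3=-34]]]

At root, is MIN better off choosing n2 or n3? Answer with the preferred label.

n2

n2.1 (MIN): min(47, -39, -12) = -39
n2.2 (MIN): min(-6, -44) = -44
n2 (MAX): max(-39, -44) = -39
n3.1 (MIN): min(-41, 29) = -41
n3.2 (MIN): min(46, -19, -34) = -34
n3 (MAX): max(-41, -34) = -34
MIN prefers the lower value; n2=-39, n3=-34. n2 is better since -39 < -34.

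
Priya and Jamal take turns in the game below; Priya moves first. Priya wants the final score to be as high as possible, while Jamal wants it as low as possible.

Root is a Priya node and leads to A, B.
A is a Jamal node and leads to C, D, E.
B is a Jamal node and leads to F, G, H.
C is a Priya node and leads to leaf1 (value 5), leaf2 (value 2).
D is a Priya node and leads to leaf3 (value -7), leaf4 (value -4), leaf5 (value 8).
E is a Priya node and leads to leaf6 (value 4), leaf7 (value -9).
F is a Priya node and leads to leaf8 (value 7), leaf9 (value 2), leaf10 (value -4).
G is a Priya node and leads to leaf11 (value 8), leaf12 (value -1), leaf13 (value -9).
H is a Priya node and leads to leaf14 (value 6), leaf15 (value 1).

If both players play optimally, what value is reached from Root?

C (Priya): max(5, 2) = 5
D (Priya): max(-7, -4, 8) = 8
E (Priya): max(4, -9) = 4
A (Jamal): min(5, 8, 4) = 4
F (Priya): max(7, 2, -4) = 7
G (Priya): max(8, -1, -9) = 8
H (Priya): max(6, 1) = 6
B (Jamal): min(7, 8, 6) = 6
Root (Priya): max(4, 6) = 6

6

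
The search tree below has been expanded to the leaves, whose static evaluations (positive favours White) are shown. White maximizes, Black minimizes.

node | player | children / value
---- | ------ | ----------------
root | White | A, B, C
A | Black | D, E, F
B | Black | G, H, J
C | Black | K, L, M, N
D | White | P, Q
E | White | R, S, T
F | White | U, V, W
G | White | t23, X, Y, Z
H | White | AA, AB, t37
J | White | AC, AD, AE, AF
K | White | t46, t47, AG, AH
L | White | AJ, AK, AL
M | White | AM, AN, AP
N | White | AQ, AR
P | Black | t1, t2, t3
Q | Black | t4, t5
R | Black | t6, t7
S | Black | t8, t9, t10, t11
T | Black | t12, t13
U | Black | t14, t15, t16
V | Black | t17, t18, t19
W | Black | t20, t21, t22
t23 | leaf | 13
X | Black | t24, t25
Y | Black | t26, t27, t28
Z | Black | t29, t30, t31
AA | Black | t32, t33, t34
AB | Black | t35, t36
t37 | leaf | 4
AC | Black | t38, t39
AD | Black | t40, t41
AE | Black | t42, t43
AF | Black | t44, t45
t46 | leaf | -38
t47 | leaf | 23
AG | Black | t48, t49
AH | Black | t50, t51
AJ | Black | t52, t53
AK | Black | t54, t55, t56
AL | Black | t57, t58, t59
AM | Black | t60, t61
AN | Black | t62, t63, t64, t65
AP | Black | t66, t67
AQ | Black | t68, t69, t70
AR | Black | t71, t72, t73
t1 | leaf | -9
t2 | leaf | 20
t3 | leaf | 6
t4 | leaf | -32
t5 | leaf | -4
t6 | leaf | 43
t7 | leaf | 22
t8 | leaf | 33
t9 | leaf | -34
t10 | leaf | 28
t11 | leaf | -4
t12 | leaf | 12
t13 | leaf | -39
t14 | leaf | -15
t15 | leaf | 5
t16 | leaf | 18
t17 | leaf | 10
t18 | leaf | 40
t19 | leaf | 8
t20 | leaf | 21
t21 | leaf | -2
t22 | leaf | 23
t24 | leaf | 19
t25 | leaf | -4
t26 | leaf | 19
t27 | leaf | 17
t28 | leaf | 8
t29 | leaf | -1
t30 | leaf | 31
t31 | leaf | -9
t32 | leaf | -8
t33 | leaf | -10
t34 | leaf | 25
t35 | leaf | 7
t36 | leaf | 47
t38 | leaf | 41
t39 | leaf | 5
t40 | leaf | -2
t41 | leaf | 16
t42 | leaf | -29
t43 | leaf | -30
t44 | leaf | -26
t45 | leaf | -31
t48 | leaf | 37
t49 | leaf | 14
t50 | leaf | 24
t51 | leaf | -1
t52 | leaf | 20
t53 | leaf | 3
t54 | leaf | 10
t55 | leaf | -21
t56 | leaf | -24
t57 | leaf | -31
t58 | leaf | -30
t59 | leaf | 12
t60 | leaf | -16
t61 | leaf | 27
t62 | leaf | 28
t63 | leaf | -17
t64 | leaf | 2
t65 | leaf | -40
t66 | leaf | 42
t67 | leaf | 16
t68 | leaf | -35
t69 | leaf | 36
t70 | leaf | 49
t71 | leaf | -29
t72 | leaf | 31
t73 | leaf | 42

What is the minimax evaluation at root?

5

P (Black): min(-9, 20, 6) = -9
Q (Black): min(-32, -4) = -32
D (White): max(-9, -32) = -9
R (Black): min(43, 22) = 22
S (Black): min(33, -34, 28, -4) = -34
T (Black): min(12, -39) = -39
E (White): max(22, -34, -39) = 22
U (Black): min(-15, 5, 18) = -15
V (Black): min(10, 40, 8) = 8
W (Black): min(21, -2, 23) = -2
F (White): max(-15, 8, -2) = 8
A (Black): min(-9, 22, 8) = -9
X (Black): min(19, -4) = -4
Y (Black): min(19, 17, 8) = 8
Z (Black): min(-1, 31, -9) = -9
G (White): max(13, -4, 8, -9) = 13
AA (Black): min(-8, -10, 25) = -10
AB (Black): min(7, 47) = 7
H (White): max(-10, 7, 4) = 7
AC (Black): min(41, 5) = 5
AD (Black): min(-2, 16) = -2
AE (Black): min(-29, -30) = -30
AF (Black): min(-26, -31) = -31
J (White): max(5, -2, -30, -31) = 5
B (Black): min(13, 7, 5) = 5
AG (Black): min(37, 14) = 14
AH (Black): min(24, -1) = -1
K (White): max(-38, 23, 14, -1) = 23
AJ (Black): min(20, 3) = 3
AK (Black): min(10, -21, -24) = -24
AL (Black): min(-31, -30, 12) = -31
L (White): max(3, -24, -31) = 3
AM (Black): min(-16, 27) = -16
AN (Black): min(28, -17, 2, -40) = -40
AP (Black): min(42, 16) = 16
M (White): max(-16, -40, 16) = 16
AQ (Black): min(-35, 36, 49) = -35
AR (Black): min(-29, 31, 42) = -29
N (White): max(-35, -29) = -29
C (Black): min(23, 3, 16, -29) = -29
root (White): max(-9, 5, -29) = 5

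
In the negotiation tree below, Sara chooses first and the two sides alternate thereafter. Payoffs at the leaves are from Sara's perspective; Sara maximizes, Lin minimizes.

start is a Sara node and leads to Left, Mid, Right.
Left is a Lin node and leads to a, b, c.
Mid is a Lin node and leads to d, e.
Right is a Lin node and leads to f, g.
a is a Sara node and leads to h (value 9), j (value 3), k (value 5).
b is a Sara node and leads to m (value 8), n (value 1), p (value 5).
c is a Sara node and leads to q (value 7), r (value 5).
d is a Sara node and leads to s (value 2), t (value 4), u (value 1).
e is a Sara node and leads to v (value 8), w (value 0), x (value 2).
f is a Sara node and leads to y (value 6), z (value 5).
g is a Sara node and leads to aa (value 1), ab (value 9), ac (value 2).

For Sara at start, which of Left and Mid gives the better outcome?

a (Sara): max(9, 3, 5) = 9
b (Sara): max(8, 1, 5) = 8
c (Sara): max(7, 5) = 7
Left (Lin): min(9, 8, 7) = 7
d (Sara): max(2, 4, 1) = 4
e (Sara): max(8, 0, 2) = 8
Mid (Lin): min(4, 8) = 4
Sara prefers the higher value; Left=7, Mid=4. Left is better since 7 > 4.

Left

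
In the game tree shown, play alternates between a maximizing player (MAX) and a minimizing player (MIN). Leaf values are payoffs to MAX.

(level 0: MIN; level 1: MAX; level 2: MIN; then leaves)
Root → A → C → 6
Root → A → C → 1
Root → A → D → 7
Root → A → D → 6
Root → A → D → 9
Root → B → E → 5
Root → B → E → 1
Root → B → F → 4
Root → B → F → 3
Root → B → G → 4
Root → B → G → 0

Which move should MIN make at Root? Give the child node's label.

B

C (MIN): min(6, 1) = 1
D (MIN): min(7, 6, 9) = 6
A (MAX): max(1, 6) = 6
E (MIN): min(5, 1) = 1
F (MIN): min(4, 3) = 3
G (MIN): min(4, 0) = 0
B (MAX): max(1, 3, 0) = 3
Root (MIN): min(6, 3) = 3
MIN at Root wants the lowest of {A=6, B=3}, so chooses B.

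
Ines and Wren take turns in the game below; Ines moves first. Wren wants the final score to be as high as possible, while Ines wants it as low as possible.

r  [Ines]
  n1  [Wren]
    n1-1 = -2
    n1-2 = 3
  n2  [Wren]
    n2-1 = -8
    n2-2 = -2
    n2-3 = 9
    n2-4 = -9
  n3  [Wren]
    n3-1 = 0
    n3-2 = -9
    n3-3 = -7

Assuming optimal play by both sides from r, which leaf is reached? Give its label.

n1 (Wren): max(-2, 3) = 3
n2 (Wren): max(-8, -2, 9, -9) = 9
n3 (Wren): max(0, -9, -7) = 0
r (Ines): min(3, 9, 0) = 0
At r, Ines picks n3 (lowest: 0).
At n3, Wren picks n3-1 (highest: 0).
Terminal value 0.

n3-1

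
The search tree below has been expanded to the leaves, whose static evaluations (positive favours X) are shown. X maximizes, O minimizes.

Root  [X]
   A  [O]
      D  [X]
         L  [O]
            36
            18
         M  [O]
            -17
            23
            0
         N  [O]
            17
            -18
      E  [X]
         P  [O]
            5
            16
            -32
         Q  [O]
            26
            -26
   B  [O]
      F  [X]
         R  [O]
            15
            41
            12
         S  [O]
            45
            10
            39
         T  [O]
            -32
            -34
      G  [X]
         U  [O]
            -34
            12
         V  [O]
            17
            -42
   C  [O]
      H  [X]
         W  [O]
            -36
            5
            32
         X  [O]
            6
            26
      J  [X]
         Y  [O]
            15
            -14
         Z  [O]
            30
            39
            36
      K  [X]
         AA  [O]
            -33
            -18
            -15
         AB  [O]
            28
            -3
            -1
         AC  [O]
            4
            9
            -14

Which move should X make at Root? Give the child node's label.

L (O): min(36, 18) = 18
M (O): min(-17, 23, 0) = -17
N (O): min(17, -18) = -18
D (X): max(18, -17, -18) = 18
P (O): min(5, 16, -32) = -32
Q (O): min(26, -26) = -26
E (X): max(-32, -26) = -26
A (O): min(18, -26) = -26
R (O): min(15, 41, 12) = 12
S (O): min(45, 10, 39) = 10
T (O): min(-32, -34) = -34
F (X): max(12, 10, -34) = 12
U (O): min(-34, 12) = -34
V (O): min(17, -42) = -42
G (X): max(-34, -42) = -34
B (O): min(12, -34) = -34
W (O): min(-36, 5, 32) = -36
X (O): min(6, 26) = 6
H (X): max(-36, 6) = 6
Y (O): min(15, -14) = -14
Z (O): min(30, 39, 36) = 30
J (X): max(-14, 30) = 30
AA (O): min(-33, -18, -15) = -33
AB (O): min(28, -3, -1) = -3
AC (O): min(4, 9, -14) = -14
K (X): max(-33, -3, -14) = -3
C (O): min(6, 30, -3) = -3
Root (X): max(-26, -34, -3) = -3
X at Root wants the highest of {A=-26, B=-34, C=-3}, so chooses C.

C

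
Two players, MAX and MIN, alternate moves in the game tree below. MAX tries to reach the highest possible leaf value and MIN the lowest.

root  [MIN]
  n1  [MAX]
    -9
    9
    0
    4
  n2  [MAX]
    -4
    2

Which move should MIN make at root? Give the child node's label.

n1 (MAX): max(-9, 9, 0, 4) = 9
n2 (MAX): max(-4, 2) = 2
root (MIN): min(9, 2) = 2
MIN at root wants the lowest of {n1=9, n2=2}, so chooses n2.

n2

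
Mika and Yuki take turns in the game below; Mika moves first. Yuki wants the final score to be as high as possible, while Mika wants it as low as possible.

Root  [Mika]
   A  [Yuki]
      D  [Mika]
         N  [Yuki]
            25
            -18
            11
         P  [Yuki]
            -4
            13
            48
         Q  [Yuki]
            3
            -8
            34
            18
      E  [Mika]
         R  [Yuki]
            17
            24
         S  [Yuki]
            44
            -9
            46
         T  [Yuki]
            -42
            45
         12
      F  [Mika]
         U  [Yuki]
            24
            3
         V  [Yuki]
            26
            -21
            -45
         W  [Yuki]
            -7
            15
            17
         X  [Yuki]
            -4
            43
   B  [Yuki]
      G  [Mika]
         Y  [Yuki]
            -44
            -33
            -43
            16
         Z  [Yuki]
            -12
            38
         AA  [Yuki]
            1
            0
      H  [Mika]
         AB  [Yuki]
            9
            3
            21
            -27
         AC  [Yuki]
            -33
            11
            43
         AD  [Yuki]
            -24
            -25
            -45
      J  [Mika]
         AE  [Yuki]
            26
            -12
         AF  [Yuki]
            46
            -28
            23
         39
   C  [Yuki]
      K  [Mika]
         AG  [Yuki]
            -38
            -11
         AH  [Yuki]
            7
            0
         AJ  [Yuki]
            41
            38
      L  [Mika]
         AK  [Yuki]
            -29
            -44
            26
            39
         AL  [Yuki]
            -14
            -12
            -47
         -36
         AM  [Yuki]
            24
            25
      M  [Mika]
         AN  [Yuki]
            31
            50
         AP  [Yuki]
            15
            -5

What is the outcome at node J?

AE (Yuki): max(26, -12) = 26
AF (Yuki): max(46, -28, 23) = 46
J (Mika): min(26, 46, 39) = 26

26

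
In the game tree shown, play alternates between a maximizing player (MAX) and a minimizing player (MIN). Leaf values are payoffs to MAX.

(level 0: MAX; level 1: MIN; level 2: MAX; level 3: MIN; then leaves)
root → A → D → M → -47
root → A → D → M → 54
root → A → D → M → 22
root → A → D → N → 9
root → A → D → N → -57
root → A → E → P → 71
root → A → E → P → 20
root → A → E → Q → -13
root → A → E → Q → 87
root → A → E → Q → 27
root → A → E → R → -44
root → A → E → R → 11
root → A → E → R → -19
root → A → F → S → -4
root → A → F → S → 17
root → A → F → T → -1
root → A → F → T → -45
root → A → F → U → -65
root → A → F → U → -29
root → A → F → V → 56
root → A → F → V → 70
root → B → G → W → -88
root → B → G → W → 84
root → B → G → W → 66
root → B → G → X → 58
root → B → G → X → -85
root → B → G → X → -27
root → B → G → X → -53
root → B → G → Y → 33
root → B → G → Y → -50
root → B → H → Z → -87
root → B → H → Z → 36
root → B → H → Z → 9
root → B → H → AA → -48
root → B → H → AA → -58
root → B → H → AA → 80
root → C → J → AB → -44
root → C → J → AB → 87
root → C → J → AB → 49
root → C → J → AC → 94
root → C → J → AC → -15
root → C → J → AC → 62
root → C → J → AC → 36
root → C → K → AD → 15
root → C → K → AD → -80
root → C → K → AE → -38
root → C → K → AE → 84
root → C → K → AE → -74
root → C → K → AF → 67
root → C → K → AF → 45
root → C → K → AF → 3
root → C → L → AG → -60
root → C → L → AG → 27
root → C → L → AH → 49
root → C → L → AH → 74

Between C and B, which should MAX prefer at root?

C

AB (MIN): min(-44, 87, 49) = -44
AC (MIN): min(94, -15, 62, 36) = -15
J (MAX): max(-44, -15) = -15
AD (MIN): min(15, -80) = -80
AE (MIN): min(-38, 84, -74) = -74
AF (MIN): min(67, 45, 3) = 3
K (MAX): max(-80, -74, 3) = 3
AG (MIN): min(-60, 27) = -60
AH (MIN): min(49, 74) = 49
L (MAX): max(-60, 49) = 49
C (MIN): min(-15, 3, 49) = -15
W (MIN): min(-88, 84, 66) = -88
X (MIN): min(58, -85, -27, -53) = -85
Y (MIN): min(33, -50) = -50
G (MAX): max(-88, -85, -50) = -50
Z (MIN): min(-87, 36, 9) = -87
AA (MIN): min(-48, -58, 80) = -58
H (MAX): max(-87, -58) = -58
B (MIN): min(-50, -58) = -58
MAX prefers the higher value; C=-15, B=-58. C is better since -15 > -58.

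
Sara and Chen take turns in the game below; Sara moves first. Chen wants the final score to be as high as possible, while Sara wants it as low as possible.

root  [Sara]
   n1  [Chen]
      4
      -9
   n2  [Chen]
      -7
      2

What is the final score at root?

2

n1 (Chen): max(4, -9) = 4
n2 (Chen): max(-7, 2) = 2
root (Sara): min(4, 2) = 2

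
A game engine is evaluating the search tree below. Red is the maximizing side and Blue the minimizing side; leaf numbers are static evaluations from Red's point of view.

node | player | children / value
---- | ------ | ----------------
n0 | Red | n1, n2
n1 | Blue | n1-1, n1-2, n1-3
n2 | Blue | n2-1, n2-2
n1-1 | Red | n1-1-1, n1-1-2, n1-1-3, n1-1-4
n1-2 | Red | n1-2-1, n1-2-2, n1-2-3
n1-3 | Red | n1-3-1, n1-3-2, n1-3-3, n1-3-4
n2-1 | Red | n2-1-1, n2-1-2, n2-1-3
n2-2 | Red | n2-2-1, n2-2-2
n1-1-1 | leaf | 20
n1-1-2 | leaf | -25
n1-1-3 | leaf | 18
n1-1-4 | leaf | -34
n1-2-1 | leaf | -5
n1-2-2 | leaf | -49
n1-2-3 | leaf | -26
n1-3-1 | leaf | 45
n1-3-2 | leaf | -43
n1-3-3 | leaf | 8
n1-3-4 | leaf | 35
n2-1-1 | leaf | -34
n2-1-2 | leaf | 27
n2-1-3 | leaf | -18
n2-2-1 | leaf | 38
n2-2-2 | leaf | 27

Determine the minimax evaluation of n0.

27

n1-1 (Red): max(20, -25, 18, -34) = 20
n1-2 (Red): max(-5, -49, -26) = -5
n1-3 (Red): max(45, -43, 8, 35) = 45
n1 (Blue): min(20, -5, 45) = -5
n2-1 (Red): max(-34, 27, -18) = 27
n2-2 (Red): max(38, 27) = 38
n2 (Blue): min(27, 38) = 27
n0 (Red): max(-5, 27) = 27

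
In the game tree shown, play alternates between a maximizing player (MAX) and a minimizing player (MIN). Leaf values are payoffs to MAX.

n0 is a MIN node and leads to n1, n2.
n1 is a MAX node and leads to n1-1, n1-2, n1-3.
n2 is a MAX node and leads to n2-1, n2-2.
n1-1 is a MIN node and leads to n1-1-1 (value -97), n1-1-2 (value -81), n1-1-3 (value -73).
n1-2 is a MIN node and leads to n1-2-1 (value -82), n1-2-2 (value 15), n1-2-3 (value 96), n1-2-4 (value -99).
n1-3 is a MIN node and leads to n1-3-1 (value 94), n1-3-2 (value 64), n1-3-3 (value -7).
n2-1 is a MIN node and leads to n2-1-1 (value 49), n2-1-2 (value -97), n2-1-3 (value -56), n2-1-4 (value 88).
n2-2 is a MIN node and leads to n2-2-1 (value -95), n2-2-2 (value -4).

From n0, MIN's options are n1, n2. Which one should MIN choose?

n2

n1-1 (MIN): min(-97, -81, -73) = -97
n1-2 (MIN): min(-82, 15, 96, -99) = -99
n1-3 (MIN): min(94, 64, -7) = -7
n1 (MAX): max(-97, -99, -7) = -7
n2-1 (MIN): min(49, -97, -56, 88) = -97
n2-2 (MIN): min(-95, -4) = -95
n2 (MAX): max(-97, -95) = -95
n0 (MIN): min(-7, -95) = -95
MIN at n0 wants the lowest of {n1=-7, n2=-95}, so chooses n2.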